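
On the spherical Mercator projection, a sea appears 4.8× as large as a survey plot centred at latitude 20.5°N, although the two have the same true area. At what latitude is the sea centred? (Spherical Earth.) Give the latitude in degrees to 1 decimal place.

64.7°

Mercator areal scale is sec²φ, so apparent-area ratio = sec²φ₁ / sec²φ₂ = cos²φ₂ / cos²φ₁.
cos²φ₂ / cos²φ₁ = 4.8  ⇒  cos φ₁ = cos 20.5° / √4.8 = 0.9367/2.191 = 0.4275.
φ₁ = arccos(0.4275) ≈ 64.7°.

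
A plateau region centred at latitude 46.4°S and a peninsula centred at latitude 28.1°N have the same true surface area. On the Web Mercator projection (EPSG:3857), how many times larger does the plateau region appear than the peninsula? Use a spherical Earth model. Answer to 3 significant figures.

Mercator is conformal with k = sec φ, so areal scale = k² = sec²φ.
At 46.4°: sec²(46.4°) = 1/0.6896² = 2.103.
At 28.1°: sec²(28.1°) = 1/0.8821² = 1.285.
Ratio = 2.103/1.285 = cos²(28.1°)/cos²(46.4°) ≈ 1.64.

1.64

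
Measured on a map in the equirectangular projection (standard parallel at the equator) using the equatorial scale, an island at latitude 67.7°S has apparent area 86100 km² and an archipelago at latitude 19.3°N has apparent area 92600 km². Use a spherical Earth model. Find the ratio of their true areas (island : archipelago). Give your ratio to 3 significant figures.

Plate carrée has h = 1 and k = sec φ, giving areal scale sec φ; true area = (apparent area) · cos φ.
True area of island: 86100 × cos(67.7°) = 86100 × 0.3795 = 32670 km².
True area of archipelago: 92600 × cos(19.3°) = 92600 × 0.9438 = 87400 km².
Ratio = 32670 / 87400 ≈ 0.374.

0.374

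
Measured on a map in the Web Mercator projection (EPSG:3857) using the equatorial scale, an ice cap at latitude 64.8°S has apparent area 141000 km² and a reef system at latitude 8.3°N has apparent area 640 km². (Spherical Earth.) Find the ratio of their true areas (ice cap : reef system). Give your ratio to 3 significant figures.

40.8

Mercator's areal exaggeration is sec²φ; hence true area = (apparent area) · cos²φ.
True area of ice cap: 141000 × cos²(64.8°) = 141000 × 0.1813 = 25560 km².
True area of reef system: 640 × cos²(8.3°) = 640 × 0.9792 = 626.7 km².
Ratio = 25560 / 626.7 ≈ 40.8.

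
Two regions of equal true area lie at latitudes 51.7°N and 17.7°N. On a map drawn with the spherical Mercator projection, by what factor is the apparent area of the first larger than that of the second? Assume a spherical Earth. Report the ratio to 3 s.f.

2.36

On Mercator, area is exaggerated by sec²φ = 1/cos²φ.
At 51.7°: sec²(51.7°) = 1/0.6198² = 2.603.
At 17.7°: sec²(17.7°) = 1/0.9527² = 1.102.
Ratio = 2.603/1.102 = cos²(17.7°)/cos²(51.7°) ≈ 2.36.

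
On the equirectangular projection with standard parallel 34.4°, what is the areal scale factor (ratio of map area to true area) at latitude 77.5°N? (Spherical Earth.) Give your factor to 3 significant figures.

3.81

With standard parallel φ₀ = 34.4°, the equirectangular projection gives x = Rλ cos φ₀, y = Rφ, so h = 1 and k = cos 34.4° / cos φ.
Areal scale = h·k = 1 × cos φ₀ / cos φ; at 77.5°, h = 1.000, k = 3.812, so h·k = 3.812.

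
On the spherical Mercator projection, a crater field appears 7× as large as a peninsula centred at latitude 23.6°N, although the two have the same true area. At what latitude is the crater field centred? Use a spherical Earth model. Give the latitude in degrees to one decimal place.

Mercator areal scale is sec²φ, so apparent-area ratio = sec²φ₁ / sec²φ₂ = cos²φ₂ / cos²φ₁.
cos²φ₂ / cos²φ₁ = 7  ⇒  cos φ₁ = cos 23.6° / √7 = 0.9164/2.646 = 0.3464.
φ₁ = arccos(0.3464) ≈ 69.7°.

69.7°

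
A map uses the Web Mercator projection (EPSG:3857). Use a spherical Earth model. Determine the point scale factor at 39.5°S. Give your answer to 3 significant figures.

The Mercator projection is conformal; its linear scale factor is the same in every direction and equals sec φ = 1/cos φ.
k = 1/cos 39.5° = 1/0.7716 = 1.296.

1.30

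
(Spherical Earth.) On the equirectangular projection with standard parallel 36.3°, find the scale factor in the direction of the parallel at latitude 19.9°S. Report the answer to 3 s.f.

0.857

In the equirectangular projection with standard parallel φ₀ = 36.3° (x = Rλ cos φ₀, y = Rφ), meridians are true-scale (h = 1) and the parallel scale is k = cos φ₀ / cos φ.
k = cos 36.3° / cos 19.9° = 0.8059/0.9403 = 0.8571.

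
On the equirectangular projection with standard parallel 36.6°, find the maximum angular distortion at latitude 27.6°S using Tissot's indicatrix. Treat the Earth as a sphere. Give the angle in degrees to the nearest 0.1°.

5.7°

With standard parallel φ₀ = 36.6°, the equirectangular projection gives x = Rλ cos φ₀, y = Rφ, so h = 1 and k = cos 36.6° / cos φ.
At 27.6°: h = 1.000, k = 0.9059; principal scales a = 1.000, b = 0.9059.
sin(ω/2) = (a − b)/(a + b) = 0.09409/1.906 = 0.04937, so ω = 2 arcsin(0.04937) ≈ 5.7°.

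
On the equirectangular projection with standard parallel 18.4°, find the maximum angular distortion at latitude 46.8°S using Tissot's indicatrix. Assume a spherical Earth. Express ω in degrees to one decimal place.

18.6°

In the equirectangular projection with standard parallel φ₀ = 18.4° (x = Rλ cos φ₀, y = Rφ), meridians are true-scale (h = 1) and the parallel scale is k = cos φ₀ / cos φ.
At 46.8°: h = 1.000, k = 1.386; principal scales a = 1.386, b = 1.000.
sin(ω/2) = (a − b)/(a + b) = 0.3861/2.386 = 0.1618, so ω = 2 arcsin(0.1618) ≈ 18.6°.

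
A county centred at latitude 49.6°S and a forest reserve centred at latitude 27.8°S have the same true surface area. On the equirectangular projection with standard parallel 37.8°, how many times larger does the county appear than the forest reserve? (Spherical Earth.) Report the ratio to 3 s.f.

1.36

In the equirectangular projection with standard parallel φ₀ = 37.8° (x = Rλ cos φ₀, y = Rφ), meridians are true-scale (h = 1) and the parallel scale is k = cos φ₀ / cos φ.
Areal scale at 49.6°: h·k = 1.000 × 1.219 = 1.219.
Areal scale at 27.8°: h·k = 1.000 × 0.8933 = 0.8933.
Ratio = 1.219/0.8933 ≈ 1.36.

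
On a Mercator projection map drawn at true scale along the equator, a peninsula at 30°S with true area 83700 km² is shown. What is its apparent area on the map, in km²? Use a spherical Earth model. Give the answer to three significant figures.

112000 km²

For Mercator, h = k = sec φ (a conformal cylindrical projection has a single point scale, 1/cos φ).
Areal scale = k² = sec²φ = 1/cos²(30°) = 1/0.8660² = 1.333.
Apparent area = 83700 × 1.333 ≈ 112000 km².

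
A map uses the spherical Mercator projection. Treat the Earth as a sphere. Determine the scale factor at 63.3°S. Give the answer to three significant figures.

2.23

For Mercator, h = k = sec φ (a conformal cylindrical projection has a single point scale, 1/cos φ).
k = 1/cos 63.3° = 1/0.4493 = 2.226.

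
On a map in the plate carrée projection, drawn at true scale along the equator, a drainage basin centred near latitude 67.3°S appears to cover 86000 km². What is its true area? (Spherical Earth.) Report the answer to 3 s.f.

In the plate carrée (x = Rλ, y = Rφ), meridians are true-scale (h = 1) and parallels are stretched by k = sec φ.
Areal scale = h·k = 1 × sec φ; at 67.3°, h = 1.000, k = 2.591, so h·k = 2.591.
True area = apparent / (areal scale) = 86000 / 2.591 ≈ 33200 km².

33200 km²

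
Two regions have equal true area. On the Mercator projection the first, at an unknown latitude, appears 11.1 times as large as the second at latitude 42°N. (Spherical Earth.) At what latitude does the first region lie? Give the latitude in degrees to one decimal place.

Mercator areal scale is sec²φ, so apparent-area ratio = sec²φ₁ / sec²φ₂ = cos²φ₂ / cos²φ₁.
cos²φ₂ / cos²φ₁ = 11.1  ⇒  cos φ₁ = cos 42° / √11.1 = 0.7431/3.332 = 0.2231.
φ₁ = arccos(0.2231) ≈ 77.1°.

77.1°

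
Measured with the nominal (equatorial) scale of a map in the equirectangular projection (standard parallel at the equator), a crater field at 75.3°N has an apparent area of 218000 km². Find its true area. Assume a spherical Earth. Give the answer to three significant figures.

55300 km²

In the plate carrée (x = Rλ, y = Rφ), meridians are true-scale (h = 1) and parallels are stretched by k = sec φ.
Areal scale = h·k = 1 × sec φ; at 75.3°, h = 1.000, k = 3.941, so h·k = 3.941.
True area = apparent / (areal scale) = 218000 / 3.941 ≈ 55300 km².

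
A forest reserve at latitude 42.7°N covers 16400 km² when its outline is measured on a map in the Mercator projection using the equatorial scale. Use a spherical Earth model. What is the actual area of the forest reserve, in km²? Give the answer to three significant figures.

8860 km²

For Mercator, h = k = sec φ (a conformal cylindrical projection has a single point scale, 1/cos φ).
Areal scale = k² = sec²φ = 1/cos²(42.7°) = 1/0.7349² = 1.852.
True area = apparent / (areal scale) = 16400 / 1.852 ≈ 8860 km².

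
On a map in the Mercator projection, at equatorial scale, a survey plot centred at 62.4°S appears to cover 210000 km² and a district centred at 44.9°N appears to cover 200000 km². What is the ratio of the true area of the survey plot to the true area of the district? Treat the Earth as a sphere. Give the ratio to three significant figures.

Mercator's areal exaggeration is sec²φ; hence true area = (apparent area) · cos²φ.
True area of survey plot: 210000 × cos²(62.4°) = 210000 × 0.2146 = 45080 km².
True area of district: 200000 × cos²(44.9°) = 200000 × 0.5017 = 100300 km².
Ratio = 45080 / 100300 ≈ 0.449.

0.449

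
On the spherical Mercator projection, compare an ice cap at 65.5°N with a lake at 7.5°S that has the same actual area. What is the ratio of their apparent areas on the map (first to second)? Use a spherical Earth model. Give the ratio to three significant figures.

5.72

Mercator areal scale is sec²φ.
At 65.5°: sec²(65.5°) = 1/0.4147² = 5.815.
At 7.5°: sec²(7.5°) = 1/0.9914² = 1.017.
Ratio = 5.815/1.017 = cos²(7.5°)/cos²(65.5°) ≈ 5.72.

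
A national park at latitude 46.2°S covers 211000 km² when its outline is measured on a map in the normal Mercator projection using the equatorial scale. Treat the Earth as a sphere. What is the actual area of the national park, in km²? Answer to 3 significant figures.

Mercator is conformal, so the point scale is isotropic: h = k = sec φ = 1/cos φ.
Areal scale = k² = sec²φ = 1/cos²(46.2°) = 1/0.6921² = 2.087.
True area = apparent / (areal scale) = 211000 / 2.087 ≈ 101000 km².

101000 km²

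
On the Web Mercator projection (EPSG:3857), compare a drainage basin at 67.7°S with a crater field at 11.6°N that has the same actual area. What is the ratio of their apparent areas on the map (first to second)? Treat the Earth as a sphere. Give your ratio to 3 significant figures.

Mercator is conformal with k = sec φ, so areal scale = k² = sec²φ.
At 67.7°: sec²(67.7°) = 1/0.3795² = 6.945.
At 11.6°: sec²(11.6°) = 1/0.9796² = 1.042.
Ratio = 6.945/1.042 = cos²(11.6°)/cos²(67.7°) ≈ 6.66.

6.66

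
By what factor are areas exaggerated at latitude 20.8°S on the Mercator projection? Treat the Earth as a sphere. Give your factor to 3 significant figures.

For Mercator, h = k = sec φ (a conformal cylindrical projection has a single point scale, 1/cos φ).
Areal scale = k² = sec²φ = 1/cos²(20.8°) = 1/0.9348² = 1.144.

1.14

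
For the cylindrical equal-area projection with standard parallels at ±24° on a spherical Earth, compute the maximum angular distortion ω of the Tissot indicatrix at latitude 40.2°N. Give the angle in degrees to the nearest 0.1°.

20.4°

Cylindrical equal-area (φ₀ = 24°): h = cos φ / cos 24° along meridians, k = cos 24° / cos φ along parallels; h·k = 1.
At 40.2°: h = 0.8361, k = 1.196; principal scales a = 1.196, b = 0.8361.
sin(ω/2) = (a − b)/(a + b) = 0.3600/2.032 = 0.1771, so ω = 2 arcsin(0.1771) ≈ 20.4°.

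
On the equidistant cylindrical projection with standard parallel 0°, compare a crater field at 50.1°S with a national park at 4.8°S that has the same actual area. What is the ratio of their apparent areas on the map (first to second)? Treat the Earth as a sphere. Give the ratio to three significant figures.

1.55

In the plate carrée (x = Rλ, y = Rφ), meridians are true-scale (h = 1) and parallels are stretched by k = sec φ.
Areal scale at 50.1°: h·k = 1.000 × 1.559 = 1.559.
Areal scale at 4.8°: h·k = 1.000 × 1.004 = 1.004.
Ratio = 1.559/1.004 ≈ 1.55.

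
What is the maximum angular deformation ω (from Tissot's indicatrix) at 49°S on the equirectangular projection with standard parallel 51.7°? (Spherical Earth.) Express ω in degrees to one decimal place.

The equidistant cylindrical projection with φ₀ = 51.7° has h = 1 (meridians true) and k = cos φ₀ / cos φ along parallels.
At 49°: h = 1.000, k = 0.9447; principal scales a = 1.000, b = 0.9447.
sin(ω/2) = (a − b)/(a + b) = 0.05530/1.945 = 0.02844, so ω = 2 arcsin(0.02844) ≈ 3.3°.

3.3°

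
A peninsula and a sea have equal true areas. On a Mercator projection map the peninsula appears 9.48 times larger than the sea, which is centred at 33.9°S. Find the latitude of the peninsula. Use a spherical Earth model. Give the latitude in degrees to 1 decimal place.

74.4°

Mercator areal scale is sec²φ, so apparent-area ratio = sec²φ₁ / sec²φ₂ = cos²φ₂ / cos²φ₁.
cos²φ₂ / cos²φ₁ = 9.48  ⇒  cos φ₁ = cos 33.9° / √9.48 = 0.8300/3.079 = 0.2696.
φ₁ = arccos(0.2696) ≈ 74.4°.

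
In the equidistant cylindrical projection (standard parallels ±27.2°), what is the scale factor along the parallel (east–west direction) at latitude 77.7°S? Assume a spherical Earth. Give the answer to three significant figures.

4.18

In the equirectangular projection with standard parallel φ₀ = 27.2° (x = Rλ cos φ₀, y = Rφ), meridians are true-scale (h = 1) and the parallel scale is k = cos φ₀ / cos φ.
k = cos 27.2° / cos 77.7° = 0.8894/0.2130 = 4.175.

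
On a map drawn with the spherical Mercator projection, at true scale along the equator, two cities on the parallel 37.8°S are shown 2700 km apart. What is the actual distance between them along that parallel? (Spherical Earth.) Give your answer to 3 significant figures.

Mercator is conformal, so the point scale is isotropic: h = k = sec φ = 1/cos φ.
Along the parallel at 37.8°, map distances are exaggerated by k = sec 37.8° = 1.266.
True distance = 2700 / 1.266 = 2700 × cos 37.8° ≈ 2130 km.

2130 km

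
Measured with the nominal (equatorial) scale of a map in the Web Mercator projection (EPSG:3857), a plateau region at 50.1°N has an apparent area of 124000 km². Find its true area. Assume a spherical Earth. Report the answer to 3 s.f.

51000 km²

Mercator is conformal, so the point scale is isotropic: h = k = sec φ = 1/cos φ.
Areal scale = k² = sec²φ = 1/cos²(50.1°) = 1/0.6414² = 2.430.
True area = apparent / (areal scale) = 124000 / 2.430 ≈ 51000 km².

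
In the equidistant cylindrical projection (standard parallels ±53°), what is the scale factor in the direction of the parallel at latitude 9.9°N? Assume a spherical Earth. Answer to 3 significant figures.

0.611

With standard parallel φ₀ = 53°, the equirectangular projection gives x = Rλ cos φ₀, y = Rφ, so h = 1 and k = cos 53° / cos φ.
k = cos 53° / cos 9.9° = 0.6018/0.9851 = 0.6109.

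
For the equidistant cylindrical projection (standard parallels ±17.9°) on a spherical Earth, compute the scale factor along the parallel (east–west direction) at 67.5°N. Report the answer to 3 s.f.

In the equirectangular projection with standard parallel φ₀ = 17.9° (x = Rλ cos φ₀, y = Rφ), meridians are true-scale (h = 1) and the parallel scale is k = cos φ₀ / cos φ.
k = cos 17.9° / cos 67.5° = 0.9516/0.3827 = 2.487.

2.49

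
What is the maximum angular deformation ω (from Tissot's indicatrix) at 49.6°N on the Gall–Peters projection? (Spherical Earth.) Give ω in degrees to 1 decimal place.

10.0°

The Gall–Peters projection is cylindrical equal-area with φ₀ = 45°. A cylindrical equal-area projection with standard parallel φ₀ has meridian scale h = cos φ / cos φ₀ and parallel scale k = cos φ₀ / cos φ (so areas are preserved, h·k = 1).
At 49.6°: h = 0.9166, k = 1.091; principal scales a = 1.091, b = 0.9166.
sin(ω/2) = (a − b)/(a + b) = 0.1744/2.008 = 0.08689, so ω = 2 arcsin(0.08689) ≈ 10.0°.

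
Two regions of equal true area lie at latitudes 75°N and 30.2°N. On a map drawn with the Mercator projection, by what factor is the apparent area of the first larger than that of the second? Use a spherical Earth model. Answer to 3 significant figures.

11.2

Mercator areal scale is sec²φ.
At 75°: sec²(75°) = 1/0.2588² = 14.93.
At 30.2°: sec²(30.2°) = 1/0.8643² = 1.339.
Ratio = 14.93/1.339 = cos²(30.2°)/cos²(75°) ≈ 11.2.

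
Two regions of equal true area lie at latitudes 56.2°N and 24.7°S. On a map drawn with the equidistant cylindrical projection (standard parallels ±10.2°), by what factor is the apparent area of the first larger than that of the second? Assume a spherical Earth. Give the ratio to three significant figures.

With standard parallel φ₀ = 10.2°, the equirectangular projection gives x = Rλ cos φ₀, y = Rφ, so h = 1 and k = cos 10.2° / cos φ.
Areal scale at 56.2°: h·k = 1.000 × 1.769 = 1.769.
Areal scale at 24.7°: h·k = 1.000 × 1.083 = 1.083.
Ratio = 1.769/1.083 ≈ 1.63.

1.63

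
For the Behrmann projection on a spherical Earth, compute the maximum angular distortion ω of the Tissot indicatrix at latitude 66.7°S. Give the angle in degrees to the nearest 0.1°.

81.8°

Behrmann is a cylindrical equal-area projection with standard parallels at ±30°. A cylindrical equal-area projection with standard parallel φ₀ has meridian scale h = cos φ / cos φ₀ and parallel scale k = cos φ₀ / cos φ (so areas are preserved, h·k = 1).
At 66.7°: h = 0.4567, k = 2.189; principal scales a = 2.189, b = 0.4567.
sin(ω/2) = (a − b)/(a + b) = 1.733/2.646 = 0.6548, so ω = 2 arcsin(0.6548) ≈ 81.8°.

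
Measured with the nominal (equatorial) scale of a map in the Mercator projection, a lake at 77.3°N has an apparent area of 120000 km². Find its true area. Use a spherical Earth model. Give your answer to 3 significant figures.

5800 km²

Mercator is conformal, so the point scale is isotropic: h = k = sec φ = 1/cos φ.
Areal scale = k² = sec²φ = 1/cos²(77.3°) = 1/0.2198² = 20.69.
True area = apparent / (areal scale) = 120000 / 20.69 ≈ 5800 km².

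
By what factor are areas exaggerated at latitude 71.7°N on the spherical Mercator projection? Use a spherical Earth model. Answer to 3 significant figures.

The Mercator projection is conformal; its linear scale factor is the same in every direction and equals sec φ = 1/cos φ.
Areal scale = k² = sec²φ = 1/cos²(71.7°) = 1/0.3140² = 10.14.

10.1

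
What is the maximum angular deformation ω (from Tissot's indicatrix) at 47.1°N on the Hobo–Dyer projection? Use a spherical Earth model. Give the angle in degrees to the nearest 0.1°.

17.5°

The Hobo–Dyer projection is cylindrical equal-area with φ₀ = 37.5°. A cylindrical equal-area projection with standard parallel φ₀ has meridian scale h = cos φ / cos φ₀ and parallel scale k = cos φ₀ / cos φ (so areas are preserved, h·k = 1).
At 47.1°: h = 0.8580, k = 1.165; principal scales a = 1.165, b = 0.8580.
sin(ω/2) = (a − b)/(a + b) = 0.3074/2.023 = 0.1519, so ω = 2 arcsin(0.1519) ≈ 17.5°.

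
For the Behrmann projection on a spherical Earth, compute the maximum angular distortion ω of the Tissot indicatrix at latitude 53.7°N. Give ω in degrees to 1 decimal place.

42.6°

The Behrmann projection is cylindrical equal-area with φ₀ = 30°. For cylindrical equal-area with standard parallel φ₀, h = cos φ / cos φ₀ and k = cos φ₀ / cos φ, so h·k = 1.
At 53.7°: h = 0.6836, k = 1.463; principal scales a = 1.463, b = 0.6836.
sin(ω/2) = (a − b)/(a + b) = 0.7793/2.146 = 0.3630, so ω = 2 arcsin(0.3630) ≈ 42.6°.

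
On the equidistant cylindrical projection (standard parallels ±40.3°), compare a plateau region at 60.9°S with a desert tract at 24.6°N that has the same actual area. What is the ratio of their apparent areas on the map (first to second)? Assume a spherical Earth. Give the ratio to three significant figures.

With standard parallel φ₀ = 40.3°, the equirectangular projection gives x = Rλ cos φ₀, y = Rφ, so h = 1 and k = cos 40.3° / cos φ.
Areal scale at 60.9°: h·k = 1.000 × 1.568 = 1.568.
Areal scale at 24.6°: h·k = 1.000 × 0.8388 = 0.8388.
Ratio = 1.568/0.8388 ≈ 1.87.

1.87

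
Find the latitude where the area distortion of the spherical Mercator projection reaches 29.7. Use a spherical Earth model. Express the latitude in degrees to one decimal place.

Mercator areal scale is sec²φ.
sec²φ = 29.7  ⇒  cos²φ = 0.03367  ⇒  cos φ = 0.1835.
φ = arccos(0.1835) ≈ 79.4°.

79.4°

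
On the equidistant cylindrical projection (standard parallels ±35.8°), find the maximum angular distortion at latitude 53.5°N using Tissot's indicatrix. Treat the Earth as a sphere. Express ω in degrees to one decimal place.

In the equirectangular projection with standard parallel φ₀ = 35.8° (x = Rλ cos φ₀, y = Rφ), meridians are true-scale (h = 1) and the parallel scale is k = cos φ₀ / cos φ.
At 53.5°: h = 1.000, k = 1.364; principal scales a = 1.364, b = 1.000.
sin(ω/2) = (a − b)/(a + b) = 0.3635/2.364 = 0.1538, so ω = 2 arcsin(0.1538) ≈ 17.7°.

17.7°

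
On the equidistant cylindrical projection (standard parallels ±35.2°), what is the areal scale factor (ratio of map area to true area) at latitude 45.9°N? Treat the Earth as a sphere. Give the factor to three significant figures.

1.17

The equidistant cylindrical projection with φ₀ = 35.2° has h = 1 (meridians true) and k = cos φ₀ / cos φ along parallels.
Areal scale = h·k = 1 × cos φ₀ / cos φ; at 45.9°, h = 1.000, k = 1.174, so h·k = 1.174.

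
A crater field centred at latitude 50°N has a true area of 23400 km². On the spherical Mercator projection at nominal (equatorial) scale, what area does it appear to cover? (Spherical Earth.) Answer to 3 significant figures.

For Mercator, h = k = sec φ (a conformal cylindrical projection has a single point scale, 1/cos φ).
Areal scale = k² = sec²φ = 1/cos²(50°) = 1/0.6428² = 2.420.
Apparent area = 23400 × 2.420 ≈ 56600 km².

56600 km²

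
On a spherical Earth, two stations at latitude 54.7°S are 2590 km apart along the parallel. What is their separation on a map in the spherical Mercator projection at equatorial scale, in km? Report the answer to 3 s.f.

4480 km

Mercator is conformal, so the point scale is isotropic: h = k = sec φ = 1/cos φ.
Along the parallel, k = sec 54.7° = 1/0.5779 = 1.731.
Map distance = 2590 × 1.731 ≈ 4480 km.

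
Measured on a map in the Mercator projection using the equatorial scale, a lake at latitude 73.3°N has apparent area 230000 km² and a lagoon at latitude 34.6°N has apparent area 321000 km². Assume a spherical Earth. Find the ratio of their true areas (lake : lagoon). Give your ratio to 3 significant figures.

0.0873

On Mercator the areal scale is sec²φ, so true area = apparent × cos²φ.
True area of lake: 230000 × cos²(73.3°) = 230000 × 0.08258 = 18990 km².
True area of lagoon: 321000 × cos²(34.6°) = 321000 × 0.6776 = 217500 km².
Ratio = 18990 / 217500 ≈ 0.0873.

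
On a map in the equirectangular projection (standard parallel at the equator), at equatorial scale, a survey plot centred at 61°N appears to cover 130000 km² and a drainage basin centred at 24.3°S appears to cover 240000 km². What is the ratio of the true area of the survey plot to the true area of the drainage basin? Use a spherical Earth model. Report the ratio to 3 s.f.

On the plate carrée, areal scale = h·k = 1 × sec φ, so true area = apparent × cos φ.
True area of survey plot: 130000 × cos(61°) = 130000 × 0.4848 = 63030 km².
True area of drainage basin: 240000 × cos(24.3°) = 240000 × 0.9114 = 218700 km².
Ratio = 63030 / 218700 ≈ 0.288.

0.288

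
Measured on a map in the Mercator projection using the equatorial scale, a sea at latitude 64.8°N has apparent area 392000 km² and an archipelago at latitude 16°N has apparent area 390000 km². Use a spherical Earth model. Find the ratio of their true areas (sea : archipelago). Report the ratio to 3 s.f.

Mercator's areal exaggeration is sec²φ; hence true area = (apparent area) · cos²φ.
True area of sea: 392000 × cos²(64.8°) = 392000 × 0.1813 = 71060 km².
True area of archipelago: 390000 × cos²(16°) = 390000 × 0.9240 = 360400 km².
Ratio = 71060 / 360400 ≈ 0.197.

0.197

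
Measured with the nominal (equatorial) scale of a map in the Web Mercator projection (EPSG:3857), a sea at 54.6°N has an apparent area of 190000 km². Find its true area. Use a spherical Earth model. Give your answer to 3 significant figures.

For Mercator, h = k = sec φ (a conformal cylindrical projection has a single point scale, 1/cos φ).
Areal scale = k² = sec²φ = 1/cos²(54.6°) = 1/0.5793² = 2.980.
True area = apparent / (areal scale) = 190000 / 2.980 ≈ 63800 km².

63800 km²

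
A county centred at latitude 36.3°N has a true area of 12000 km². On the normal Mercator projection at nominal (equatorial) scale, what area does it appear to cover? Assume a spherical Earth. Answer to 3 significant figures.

18500 km²

Mercator is conformal, so the point scale is isotropic: h = k = sec φ = 1/cos φ.
Areal scale = k² = sec²φ = 1/cos²(36.3°) = 1/0.8059² = 1.540.
Apparent area = 12000 × 1.540 ≈ 18500 km².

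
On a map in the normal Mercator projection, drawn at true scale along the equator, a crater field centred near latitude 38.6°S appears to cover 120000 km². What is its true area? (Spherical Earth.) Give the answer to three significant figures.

73300 km²

The Mercator projection is conformal; its linear scale factor is the same in every direction and equals sec φ = 1/cos φ.
Areal scale = k² = sec²φ = 1/cos²(38.6°) = 1/0.7815² = 1.637.
True area = apparent / (areal scale) = 120000 / 1.637 ≈ 73300 km².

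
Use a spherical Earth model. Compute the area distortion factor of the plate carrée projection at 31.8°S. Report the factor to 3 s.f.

For the equirectangular projection with φ₀ = 0 (plate carrée), h = 1 along meridians and k = sec φ along parallels.
Areal scale = h·k = 1 × sec φ; at 31.8°, h = 1.000, k = 1.177, so h·k = 1.177.

1.18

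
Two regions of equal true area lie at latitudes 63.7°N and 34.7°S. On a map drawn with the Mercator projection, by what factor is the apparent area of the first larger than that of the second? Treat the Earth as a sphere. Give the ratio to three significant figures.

3.44

On Mercator, area is exaggerated by sec²φ = 1/cos²φ.
At 63.7°: sec²(63.7°) = 1/0.4431² = 5.094.
At 34.7°: sec²(34.7°) = 1/0.8221² = 1.479.
Ratio = 5.094/1.479 = cos²(34.7°)/cos²(63.7°) ≈ 3.44.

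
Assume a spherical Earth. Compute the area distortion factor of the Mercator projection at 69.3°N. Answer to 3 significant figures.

For Mercator, h = k = sec φ (a conformal cylindrical projection has a single point scale, 1/cos φ).
Areal scale = k² = sec²φ = 1/cos²(69.3°) = 1/0.3535² = 8.004.

8.00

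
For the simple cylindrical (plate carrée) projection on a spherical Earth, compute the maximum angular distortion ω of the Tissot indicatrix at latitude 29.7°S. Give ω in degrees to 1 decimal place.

For the equirectangular projection with φ₀ = 0 (plate carrée), h = 1 along meridians and k = sec φ along parallels.
At 29.7°: h = 1.000, k = 1.151; principal scales a = 1.151, b = 1.000.
sin(ω/2) = (a − b)/(a + b) = 0.1512/2.151 = 0.07030, so ω = 2 arcsin(0.07030) ≈ 8.1°.

8.1°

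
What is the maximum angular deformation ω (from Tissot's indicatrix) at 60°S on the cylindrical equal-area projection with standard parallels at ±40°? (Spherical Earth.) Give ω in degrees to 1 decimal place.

47.5°

A cylindrical equal-area projection with standard parallel φ₀ has meridian scale h = cos φ / cos φ₀ and parallel scale k = cos φ₀ / cos φ (so areas are preserved, h·k = 1).
At 60°: h = 0.6527, k = 1.532; principal scales a = 1.532, b = 0.6527.
sin(ω/2) = (a − b)/(a + b) = 0.8794/2.185 = 0.4025, so ω = 2 arcsin(0.4025) ≈ 47.5°.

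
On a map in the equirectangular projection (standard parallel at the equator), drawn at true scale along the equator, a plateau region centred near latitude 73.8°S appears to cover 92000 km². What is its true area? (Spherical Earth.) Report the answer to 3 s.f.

25700 km²

In the plate carrée (x = Rλ, y = Rφ), meridians are true-scale (h = 1) and parallels are stretched by k = sec φ.
Areal scale = h·k = 1 × sec φ; at 73.8°, h = 1.000, k = 3.584, so h·k = 3.584.
True area = apparent / (areal scale) = 92000 / 3.584 ≈ 25700 km².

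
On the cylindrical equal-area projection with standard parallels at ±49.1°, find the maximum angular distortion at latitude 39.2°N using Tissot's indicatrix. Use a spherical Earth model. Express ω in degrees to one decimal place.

19.2°

A cylindrical equal-area projection with standard parallel φ₀ has meridian scale h = cos φ / cos φ₀ and parallel scale k = cos φ₀ / cos φ (so areas are preserved, h·k = 1).
At 39.2°: h = 1.184, k = 0.8449; principal scales a = 1.184, b = 0.8449.
sin(ω/2) = (a − b)/(a + b) = 0.3387/2.028 = 0.1670, so ω = 2 arcsin(0.1670) ≈ 19.2°.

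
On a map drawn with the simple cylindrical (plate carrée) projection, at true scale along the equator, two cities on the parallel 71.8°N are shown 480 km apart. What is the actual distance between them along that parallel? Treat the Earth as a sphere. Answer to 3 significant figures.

150 km

Plate carrée maps x = Rλ, y = Rφ. The meridian scale is h = 1 and the parallel scale is k = 1/cos φ = sec φ.
Along the parallel at 71.8°, map distances are exaggerated by k = sec 71.8° = 3.202.
True distance = 480 / 3.202 = 480 × cos 71.8° ≈ 150 km.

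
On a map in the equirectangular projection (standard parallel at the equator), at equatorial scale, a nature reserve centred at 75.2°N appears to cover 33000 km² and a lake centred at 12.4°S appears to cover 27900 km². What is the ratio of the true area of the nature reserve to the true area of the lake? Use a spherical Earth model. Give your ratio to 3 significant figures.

On the plate carrée, areal scale = h·k = 1 × sec φ, so true area = apparent × cos φ.
True area of nature reserve: 33000 × cos(75.2°) = 33000 × 0.2554 = 8430 km².
True area of lake: 27900 × cos(12.4°) = 27900 × 0.9767 = 27250 km².
Ratio = 8430 / 27250 ≈ 0.309.

0.309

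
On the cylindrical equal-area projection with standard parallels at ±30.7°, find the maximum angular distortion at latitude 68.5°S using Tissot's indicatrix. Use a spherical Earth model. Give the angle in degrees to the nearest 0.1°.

87.7°

Cylindrical equal-area (φ₀ = 30.7°): h = cos φ / cos 30.7° along meridians, k = cos 30.7° / cos φ along parallels; h·k = 1.
At 68.5°: h = 0.4262, k = 2.346; principal scales a = 2.346, b = 0.4262.
sin(ω/2) = (a − b)/(a + b) = 1.920/2.772 = 0.6925, so ω = 2 arcsin(0.6925) ≈ 87.7°.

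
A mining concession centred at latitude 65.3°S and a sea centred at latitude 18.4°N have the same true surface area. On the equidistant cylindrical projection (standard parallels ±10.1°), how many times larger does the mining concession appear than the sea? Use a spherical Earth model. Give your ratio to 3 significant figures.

With standard parallel φ₀ = 10.1°, the equirectangular projection gives x = Rλ cos φ₀, y = Rφ, so h = 1 and k = cos 10.1° / cos φ.
Areal scale at 65.3°: h·k = 1.000 × 2.356 = 2.356.
Areal scale at 18.4°: h·k = 1.000 × 1.038 = 1.038.
Ratio = 2.356/1.038 ≈ 2.27.

2.27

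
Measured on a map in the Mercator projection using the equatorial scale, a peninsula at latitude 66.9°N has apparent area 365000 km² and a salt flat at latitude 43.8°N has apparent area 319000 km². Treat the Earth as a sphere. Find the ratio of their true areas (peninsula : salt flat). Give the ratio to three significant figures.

0.338

Mercator's areal exaggeration is sec²φ; hence true area = (apparent area) · cos²φ.
True area of peninsula: 365000 × cos²(66.9°) = 365000 × 0.1539 = 56180 km².
True area of salt flat: 319000 × cos²(43.8°) = 319000 × 0.5209 = 166200 km².
Ratio = 56180 / 166200 ≈ 0.338.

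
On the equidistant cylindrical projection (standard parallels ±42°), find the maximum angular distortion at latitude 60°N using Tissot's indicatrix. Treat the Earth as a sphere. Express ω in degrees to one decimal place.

With standard parallel φ₀ = 42°, the equirectangular projection gives x = Rλ cos φ₀, y = Rφ, so h = 1 and k = cos 42° / cos φ.
At 60°: h = 1.000, k = 1.486; principal scales a = 1.486, b = 1.000.
sin(ω/2) = (a − b)/(a + b) = 0.4863/2.486 = 0.1956, so ω = 2 arcsin(0.1956) ≈ 22.6°.

22.6°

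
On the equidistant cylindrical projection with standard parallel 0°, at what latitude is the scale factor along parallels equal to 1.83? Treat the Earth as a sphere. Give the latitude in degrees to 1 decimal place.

56.9°

Plate carrée: h = 1, k = sec φ along parallels.
sec φ = 1.83  ⇒  cos φ = 0.5464  ⇒  φ ≈ 56.9°.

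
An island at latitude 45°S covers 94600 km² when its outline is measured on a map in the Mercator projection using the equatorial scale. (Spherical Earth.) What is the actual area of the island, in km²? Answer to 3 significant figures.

For Mercator, h = k = sec φ (a conformal cylindrical projection has a single point scale, 1/cos φ).
Areal scale = k² = sec²φ = 1/cos²(45°) = 1/0.7071² = 2.000.
True area = apparent / (areal scale) = 94600 / 2.000 ≈ 47300 km².

47300 km²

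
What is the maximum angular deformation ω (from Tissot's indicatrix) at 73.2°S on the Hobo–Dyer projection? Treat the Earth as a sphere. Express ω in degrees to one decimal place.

The Hobo–Dyer projection is cylindrical equal-area with φ₀ = 37.5°. A cylindrical equal-area projection with standard parallel φ₀ has meridian scale h = cos φ / cos φ₀ and parallel scale k = cos φ₀ / cos φ (so areas are preserved, h·k = 1).
At 73.2°: h = 0.3643, k = 2.745; principal scales a = 2.745, b = 0.3643.
sin(ω/2) = (a − b)/(a + b) = 2.381/3.109 = 0.7657, so ω = 2 arcsin(0.7657) ≈ 99.9°.

99.9°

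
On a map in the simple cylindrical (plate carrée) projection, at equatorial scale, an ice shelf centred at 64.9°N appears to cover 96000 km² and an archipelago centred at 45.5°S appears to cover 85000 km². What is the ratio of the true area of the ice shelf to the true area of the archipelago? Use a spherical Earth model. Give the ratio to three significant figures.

Plate carrée has h = 1 and k = sec φ, giving areal scale sec φ; true area = (apparent area) · cos φ.
True area of ice shelf: 96000 × cos(64.9°) = 96000 × 0.4242 = 40720 km².
True area of archipelago: 85000 × cos(45.5°) = 85000 × 0.7009 = 59580 km².
Ratio = 40720 / 59580 ≈ 0.684.

0.684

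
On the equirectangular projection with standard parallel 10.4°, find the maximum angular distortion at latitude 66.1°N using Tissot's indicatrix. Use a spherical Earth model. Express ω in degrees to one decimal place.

The equidistant cylindrical projection with φ₀ = 10.4° has h = 1 (meridians true) and k = cos φ₀ / cos φ along parallels.
At 66.1°: h = 1.000, k = 2.428; principal scales a = 2.428, b = 1.000.
sin(ω/2) = (a − b)/(a + b) = 1.428/3.428 = 0.4165, so ω = 2 arcsin(0.4165) ≈ 49.2°.

49.2°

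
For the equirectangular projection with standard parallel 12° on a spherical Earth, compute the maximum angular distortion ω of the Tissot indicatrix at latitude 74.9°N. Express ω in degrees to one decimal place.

70.8°

In the equirectangular projection with standard parallel φ₀ = 12° (x = Rλ cos φ₀, y = Rφ), meridians are true-scale (h = 1) and the parallel scale is k = cos φ₀ / cos φ.
At 74.9°: h = 1.000, k = 3.755; principal scales a = 3.755, b = 1.000.
sin(ω/2) = (a − b)/(a + b) = 2.755/4.755 = 0.5794, so ω = 2 arcsin(0.5794) ≈ 70.8°.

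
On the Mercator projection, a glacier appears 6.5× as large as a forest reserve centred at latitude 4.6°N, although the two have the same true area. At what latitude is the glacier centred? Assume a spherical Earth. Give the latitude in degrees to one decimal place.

Mercator areal scale is sec²φ, so apparent-area ratio = sec²φ₁ / sec²φ₂ = cos²φ₂ / cos²φ₁.
cos²φ₂ / cos²φ₁ = 6.5  ⇒  cos φ₁ = cos 4.6° / √6.5 = 0.9968/2.550 = 0.3910.
φ₁ = arccos(0.3910) ≈ 67.0°.

67.0°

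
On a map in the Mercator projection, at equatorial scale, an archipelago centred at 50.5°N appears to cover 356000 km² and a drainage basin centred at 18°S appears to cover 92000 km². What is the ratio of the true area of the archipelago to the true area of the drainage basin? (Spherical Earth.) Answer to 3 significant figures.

1.73

Mercator's areal exaggeration is sec²φ; hence true area = (apparent area) · cos²φ.
True area of archipelago: 356000 × cos²(50.5°) = 356000 × 0.4046 = 144000 km².
True area of drainage basin: 92000 × cos²(18°) = 92000 × 0.9045 = 83210 km².
Ratio = 144000 / 83210 ≈ 1.73.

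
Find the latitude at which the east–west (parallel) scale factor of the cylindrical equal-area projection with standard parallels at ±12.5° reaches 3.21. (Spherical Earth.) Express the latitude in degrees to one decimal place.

72.3°

For cylindrical equal-area with standard parallel φ₀, h = cos φ / cos φ₀ and k = cos φ₀ / cos φ, so h·k = 1.
k = cos φ₀ / cos φ = 3.21  ⇒  cos φ = cos 12.5° / 3.21 = 0.3041.
φ = arccos(0.3041) ≈ 72.3°.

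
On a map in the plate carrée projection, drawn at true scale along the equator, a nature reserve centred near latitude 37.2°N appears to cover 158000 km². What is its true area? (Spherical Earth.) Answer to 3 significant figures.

126000 km²

In the plate carrée (x = Rλ, y = Rφ), meridians are true-scale (h = 1) and parallels are stretched by k = sec φ.
Areal scale = h·k = 1 × sec φ; at 37.2°, h = 1.000, k = 1.255, so h·k = 1.255.
True area = apparent / (areal scale) = 158000 / 1.255 ≈ 126000 km².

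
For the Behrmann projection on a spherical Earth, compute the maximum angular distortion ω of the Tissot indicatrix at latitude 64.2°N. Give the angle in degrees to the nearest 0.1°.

73.3°

Behrmann is a cylindrical equal-area projection with standard parallels at ±30°. A cylindrical equal-area projection with standard parallel φ₀ has meridian scale h = cos φ / cos φ₀ and parallel scale k = cos φ₀ / cos φ (so areas are preserved, h·k = 1).
At 64.2°: h = 0.5026, k = 1.990; principal scales a = 1.990, b = 0.5026.
sin(ω/2) = (a − b)/(a + b) = 1.487/2.492 = 0.5967, so ω = 2 arcsin(0.5967) ≈ 73.3°.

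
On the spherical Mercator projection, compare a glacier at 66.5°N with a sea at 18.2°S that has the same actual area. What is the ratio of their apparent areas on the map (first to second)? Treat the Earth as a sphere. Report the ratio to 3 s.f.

5.68

Mercator areal scale is sec²φ.
At 66.5°: sec²(66.5°) = 1/0.3987² = 6.289.
At 18.2°: sec²(18.2°) = 1/0.9500² = 1.108.
Ratio = 6.289/1.108 = cos²(18.2°)/cos²(66.5°) ≈ 5.68.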